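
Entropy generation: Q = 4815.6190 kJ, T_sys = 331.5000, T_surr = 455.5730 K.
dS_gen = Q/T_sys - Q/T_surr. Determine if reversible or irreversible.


dS_sys = 4815.6190/331.5000 = 14.5268 kJ/K
dS_surr = -4815.6190/455.5730 = -10.5705 kJ/K
dS_gen = 14.5268 - 10.5705 = 3.9563 kJ/K (irreversible)

dS_gen = 3.9563 kJ/K, irreversible


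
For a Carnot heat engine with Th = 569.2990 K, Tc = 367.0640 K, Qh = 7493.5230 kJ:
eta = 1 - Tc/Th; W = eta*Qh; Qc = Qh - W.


eta = 1 - 367.0640/569.2990 = 0.3552
W = 0.3552 * 7493.5230 = 2661.9626 kJ
Qc = 7493.5230 - 2661.9626 = 4831.5604 kJ

eta = 35.5235%, W = 2661.9626 kJ, Qc = 4831.5604 kJ


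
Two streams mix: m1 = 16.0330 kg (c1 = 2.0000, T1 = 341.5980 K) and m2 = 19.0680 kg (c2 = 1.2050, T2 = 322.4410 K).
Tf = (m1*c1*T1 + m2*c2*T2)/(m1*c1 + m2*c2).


num = 18362.3890
den = 55.0429
Tf = 333.6012 K

333.6012 K


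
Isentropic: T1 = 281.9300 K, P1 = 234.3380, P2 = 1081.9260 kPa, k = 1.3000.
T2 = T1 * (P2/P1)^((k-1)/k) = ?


(k-1)/k = 0.2308
(P2/P1)^exp = 1.4234
T2 = 281.9300 * 1.4234 = 401.2859 K

401.2859 K


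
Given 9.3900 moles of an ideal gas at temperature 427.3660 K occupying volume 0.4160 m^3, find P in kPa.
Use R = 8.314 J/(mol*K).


P = nRT/V = 9.3900 * 8.314 * 427.3660 / 0.4160
= 33363.8055 / 0.4160 = 80201.4555 Pa = 80.2015 kPa

80.2015 kPa


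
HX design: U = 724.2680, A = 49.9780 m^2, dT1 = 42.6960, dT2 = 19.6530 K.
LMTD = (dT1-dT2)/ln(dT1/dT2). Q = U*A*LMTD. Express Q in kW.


LMTD = 29.6994 K
Q = 724.2680 * 49.9780 * 29.6994 = 1075041.6662 W = 1075.0417 kW

1075.0417 kW


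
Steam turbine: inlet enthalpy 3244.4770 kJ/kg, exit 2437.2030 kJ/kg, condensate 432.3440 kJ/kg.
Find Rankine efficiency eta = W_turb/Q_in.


W = 807.2740 kJ/kg
Q_in = 2812.1330 kJ/kg
eta = 0.2871 = 28.7068%

eta = 28.7068%


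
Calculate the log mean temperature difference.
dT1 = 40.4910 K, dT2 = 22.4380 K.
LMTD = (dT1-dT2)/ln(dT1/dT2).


dT1/dT2 = 1.8046
ln(dT1/dT2) = 0.5903
LMTD = 18.0530 / 0.5903 = 30.5815 K

30.5815 K


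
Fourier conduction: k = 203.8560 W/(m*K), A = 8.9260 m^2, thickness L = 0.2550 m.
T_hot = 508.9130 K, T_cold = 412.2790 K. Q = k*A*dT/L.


dT = 96.6340 K
Q = 203.8560 * 8.9260 * 96.6340 / 0.2550 = 689556.9773 W

689556.9773 W


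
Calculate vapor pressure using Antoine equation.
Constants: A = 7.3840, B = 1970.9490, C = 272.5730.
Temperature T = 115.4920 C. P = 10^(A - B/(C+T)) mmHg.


C+T = 388.0650
B/(C+T) = 5.0789
log10(P) = 7.3840 - 5.0789 = 2.3051
P = 10^2.3051 = 201.8763 mmHg

201.8763 mmHg


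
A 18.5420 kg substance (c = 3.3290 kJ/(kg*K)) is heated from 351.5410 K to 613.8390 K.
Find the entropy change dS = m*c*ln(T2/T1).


T2/T1 = 1.7461
ln(T2/T1) = 0.5574
dS = 18.5420 * 3.3290 * 0.5574 = 34.4066 kJ/K

34.4066 kJ/K


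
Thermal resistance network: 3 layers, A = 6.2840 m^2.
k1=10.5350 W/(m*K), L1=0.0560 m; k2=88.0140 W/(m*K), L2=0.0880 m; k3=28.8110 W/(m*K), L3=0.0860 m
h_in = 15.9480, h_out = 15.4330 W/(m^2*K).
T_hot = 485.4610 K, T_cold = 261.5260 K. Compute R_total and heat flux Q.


R_conv_in = 1/(15.9480*6.2840) = 0.0100
R_1 = 0.0560/(10.5350*6.2840) = 0.0008
R_2 = 0.0880/(88.0140*6.2840) = 0.0002
R_3 = 0.0860/(28.8110*6.2840) = 0.0005
R_conv_out = 1/(15.4330*6.2840) = 0.0103
R_total = 0.0218 K/W
Q = 223.9350 / 0.0218 = 10286.5725 W

R_total = 0.0218 K/W, Q = 10286.5725 W


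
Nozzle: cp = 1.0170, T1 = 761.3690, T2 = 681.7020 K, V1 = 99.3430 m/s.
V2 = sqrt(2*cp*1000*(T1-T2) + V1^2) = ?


dT = 79.6670 K
2*cp*1000*dT = 162042.6780
V1^2 = 9869.0316
V2 = sqrt(171911.7096) = 414.6224 m/s

414.6224 m/s


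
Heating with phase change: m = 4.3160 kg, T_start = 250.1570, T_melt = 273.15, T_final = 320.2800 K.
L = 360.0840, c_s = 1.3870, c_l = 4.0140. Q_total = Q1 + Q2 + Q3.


Q1 (sensible, solid) = 4.3160 * 1.3870 * 22.9930 = 137.6428 kJ
Q2 (latent) = 4.3160 * 360.0840 = 1554.1225 kJ
Q3 (sensible, liquid) = 4.3160 * 4.0140 * 47.1300 = 816.5001 kJ
Q_total = 2508.2655 kJ

2508.2655 kJ


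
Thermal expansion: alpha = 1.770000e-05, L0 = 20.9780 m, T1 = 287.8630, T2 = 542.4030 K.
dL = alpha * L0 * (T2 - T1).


dT = 254.5400 K
dL = 1.770000e-05 * 20.9780 * 254.5400 = 0.094513 m
L_final = 21.072513 m

dL = 0.094513 m


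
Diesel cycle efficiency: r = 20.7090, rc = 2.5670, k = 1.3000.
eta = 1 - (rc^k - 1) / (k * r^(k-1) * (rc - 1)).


r^(k-1) = 2.4823
rc^k = 3.4061
eta = 0.5242 = 52.4174%

52.4174%


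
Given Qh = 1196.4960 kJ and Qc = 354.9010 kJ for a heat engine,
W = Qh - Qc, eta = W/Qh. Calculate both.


W = 1196.4960 - 354.9010 = 841.5950 kJ
eta = 841.5950 / 1196.4960 = 0.7034 = 70.3383%

W = 841.5950 kJ, eta = 70.3383%


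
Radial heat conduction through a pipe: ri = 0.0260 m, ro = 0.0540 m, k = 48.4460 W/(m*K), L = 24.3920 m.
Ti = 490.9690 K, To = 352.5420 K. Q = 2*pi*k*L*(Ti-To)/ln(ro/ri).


dT = 138.4270 K
ln(ro/ri) = 0.7309
Q = 2*pi*48.4460*24.3920*138.4270 / 0.7309 = 1406227.1286 W

1406227.1286 W


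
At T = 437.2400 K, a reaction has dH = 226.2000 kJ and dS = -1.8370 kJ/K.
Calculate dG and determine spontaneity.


T*dS = 437.2400 * -1.8370 = -803.2099 kJ
dG = 226.2000 + 803.2099 = 1029.4099 kJ (non-spontaneous)

dG = 1029.4099 kJ, non-spontaneous


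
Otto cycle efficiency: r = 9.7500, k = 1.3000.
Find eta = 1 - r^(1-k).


r^(k-1) = 1.9802
eta = 1 - 1/1.9802 = 0.4950 = 49.4992%

49.4992%


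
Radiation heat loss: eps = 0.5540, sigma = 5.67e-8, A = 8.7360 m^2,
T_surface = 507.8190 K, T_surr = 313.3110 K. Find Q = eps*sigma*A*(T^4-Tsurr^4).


T^4 = 6.6502e+10
Tsurr^4 = 9.6361e+09
Q = 0.5540 * 5.67e-8 * 8.7360 * 5.6866e+10 = 15604.8073 W

15604.8073 W


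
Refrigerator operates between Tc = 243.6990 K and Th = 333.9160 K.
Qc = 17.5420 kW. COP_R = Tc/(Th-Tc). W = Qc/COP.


COP = 243.6990 / 90.2170 = 2.7013
W = 17.5420 / 2.7013 = 6.4940 kW

COP = 2.7013, W = 6.4940 kW


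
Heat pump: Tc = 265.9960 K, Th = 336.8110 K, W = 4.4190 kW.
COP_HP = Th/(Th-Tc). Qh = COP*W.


COP = 336.8110 / 70.8150 = 4.7562
Qh = 4.7562 * 4.4190 = 21.0177 kW

COP = 4.7562, Qh = 21.0177 kW


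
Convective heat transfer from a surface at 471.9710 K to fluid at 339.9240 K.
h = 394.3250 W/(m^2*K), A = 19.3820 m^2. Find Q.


dT = 132.0470 K
Q = 394.3250 * 19.3820 * 132.0470 = 1009209.7557 W

1009209.7557 W


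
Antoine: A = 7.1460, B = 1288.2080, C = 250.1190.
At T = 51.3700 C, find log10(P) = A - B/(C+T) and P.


C+T = 301.4890
B/(C+T) = 4.2728
log10(P) = 7.1460 - 4.2728 = 2.8732
P = 10^2.8732 = 746.7595 mmHg

746.7595 mmHg


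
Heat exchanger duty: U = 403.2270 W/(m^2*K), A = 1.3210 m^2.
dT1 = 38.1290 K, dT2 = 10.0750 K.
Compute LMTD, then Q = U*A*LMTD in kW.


LMTD = 21.0787 K
Q = 403.2270 * 1.3210 * 21.0787 = 11227.8319 W = 11.2278 kW

11.2278 kW


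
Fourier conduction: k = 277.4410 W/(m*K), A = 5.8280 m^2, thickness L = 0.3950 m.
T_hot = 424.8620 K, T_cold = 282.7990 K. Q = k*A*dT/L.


dT = 142.0630 K
Q = 277.4410 * 5.8280 * 142.0630 / 0.3950 = 581532.6060 W

581532.6060 W


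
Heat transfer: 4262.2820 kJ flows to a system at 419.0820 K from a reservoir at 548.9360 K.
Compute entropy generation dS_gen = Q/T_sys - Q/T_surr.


dS_sys = 4262.2820/419.0820 = 10.1705 kJ/K
dS_surr = -4262.2820/548.9360 = -7.7646 kJ/K
dS_gen = 10.1705 - 7.7646 = 2.4059 kJ/K (irreversible)

dS_gen = 2.4059 kJ/K, irreversible


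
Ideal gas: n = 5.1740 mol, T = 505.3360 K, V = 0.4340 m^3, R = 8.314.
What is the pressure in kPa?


P = nRT/V = 5.1740 * 8.314 * 505.3360 / 0.4340
= 21737.8548 / 0.4340 = 50087.2230 Pa = 50.0872 kPa

50.0872 kPa


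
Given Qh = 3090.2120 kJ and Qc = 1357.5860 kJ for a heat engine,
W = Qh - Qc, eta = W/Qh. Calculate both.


W = 3090.2120 - 1357.5860 = 1732.6260 kJ
eta = 1732.6260 / 3090.2120 = 0.5607 = 56.0682%

W = 1732.6260 kJ, eta = 56.0682%


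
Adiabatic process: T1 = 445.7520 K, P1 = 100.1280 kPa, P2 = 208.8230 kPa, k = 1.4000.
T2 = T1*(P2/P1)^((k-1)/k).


(k-1)/k = 0.2857
(P2/P1)^exp = 1.2337
T2 = 445.7520 * 1.2337 = 549.9204 K

549.9204 K


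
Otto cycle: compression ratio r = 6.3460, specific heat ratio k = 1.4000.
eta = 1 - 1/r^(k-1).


r^(k-1) = 2.0941
eta = 1 - 1/2.0941 = 0.5225 = 52.2471%

52.2471%


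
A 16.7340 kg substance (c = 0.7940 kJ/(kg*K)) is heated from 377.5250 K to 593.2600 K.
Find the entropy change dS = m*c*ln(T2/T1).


T2/T1 = 1.5714
ln(T2/T1) = 0.4520
dS = 16.7340 * 0.7940 * 0.4520 = 6.0056 kJ/K

6.0056 kJ/K


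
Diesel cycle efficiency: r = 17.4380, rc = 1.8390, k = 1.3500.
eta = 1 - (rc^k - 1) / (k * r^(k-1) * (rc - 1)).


r^(k-1) = 2.7197
rc^k = 2.2761
eta = 0.5858 = 58.5758%

58.5758%


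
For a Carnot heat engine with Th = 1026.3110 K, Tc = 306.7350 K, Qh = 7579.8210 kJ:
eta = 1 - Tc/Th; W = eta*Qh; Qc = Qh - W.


eta = 1 - 306.7350/1026.3110 = 0.7011
W = 0.7011 * 7579.8210 = 5314.4293 kJ
Qc = 7579.8210 - 5314.4293 = 2265.3917 kJ

eta = 70.1129%, W = 5314.4293 kJ, Qc = 2265.3917 kJ


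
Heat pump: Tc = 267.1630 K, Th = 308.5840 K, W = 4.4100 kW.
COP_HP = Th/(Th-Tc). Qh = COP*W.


COP = 308.5840 / 41.4210 = 7.4499
Qh = 7.4499 * 4.4100 = 32.8542 kW

COP = 7.4499, Qh = 32.8542 kW


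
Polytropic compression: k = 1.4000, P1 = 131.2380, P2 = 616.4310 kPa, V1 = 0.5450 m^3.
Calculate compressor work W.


(k-1)/k = 0.2857
(P2/P1)^exp = 1.5558
W = 3.5000 * 131.2380 * 0.5450 * (1.5558 - 1) = 139.1336 kJ

139.1336 kJ


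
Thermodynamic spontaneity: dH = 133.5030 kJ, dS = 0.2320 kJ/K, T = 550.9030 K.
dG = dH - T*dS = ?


T*dS = 550.9030 * 0.2320 = 127.8095 kJ
dG = 133.5030 - 127.8095 = 5.6935 kJ (non-spontaneous)

dG = 5.6935 kJ, non-spontaneous


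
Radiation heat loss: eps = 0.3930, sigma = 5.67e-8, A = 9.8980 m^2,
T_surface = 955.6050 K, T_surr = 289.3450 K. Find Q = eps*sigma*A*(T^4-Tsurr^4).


T^4 = 8.3390e+11
Tsurr^4 = 7.0091e+09
Q = 0.3930 * 5.67e-8 * 9.8980 * 8.2689e+11 = 182377.3640 W

182377.3640 W


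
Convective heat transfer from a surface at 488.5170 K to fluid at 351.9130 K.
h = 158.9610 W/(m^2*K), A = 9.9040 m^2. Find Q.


dT = 136.6040 K
Q = 158.9610 * 9.9040 * 136.6040 = 215062.4724 W

215062.4724 W


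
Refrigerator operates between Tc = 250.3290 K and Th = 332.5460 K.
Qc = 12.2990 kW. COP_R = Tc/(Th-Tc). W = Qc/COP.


COP = 250.3290 / 82.2170 = 3.0447
W = 12.2990 / 3.0447 = 4.0394 kW

COP = 3.0447, W = 4.0394 kW


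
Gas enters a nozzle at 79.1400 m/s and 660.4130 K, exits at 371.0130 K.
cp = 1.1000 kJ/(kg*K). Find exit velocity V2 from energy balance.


dT = 289.4000 K
2*cp*1000*dT = 636680.0000
V1^2 = 6263.1396
V2 = sqrt(642943.1396) = 801.8374 m/s

801.8374 m/s


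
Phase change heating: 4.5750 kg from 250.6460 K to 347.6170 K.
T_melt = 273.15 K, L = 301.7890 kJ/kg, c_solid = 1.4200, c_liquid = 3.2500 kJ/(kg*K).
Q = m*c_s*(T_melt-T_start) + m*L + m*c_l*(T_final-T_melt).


Q1 (sensible, solid) = 4.5750 * 1.4200 * 22.5040 = 146.1972 kJ
Q2 (latent) = 4.5750 * 301.7890 = 1380.6847 kJ
Q3 (sensible, liquid) = 4.5750 * 3.2500 * 74.4670 = 1107.2312 kJ
Q_total = 2634.1131 kJ

2634.1131 kJ


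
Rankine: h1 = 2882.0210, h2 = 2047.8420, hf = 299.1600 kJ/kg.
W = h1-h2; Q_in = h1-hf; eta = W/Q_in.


W = 834.1790 kJ/kg
Q_in = 2582.8610 kJ/kg
eta = 0.3230 = 32.2967%

eta = 32.2967%


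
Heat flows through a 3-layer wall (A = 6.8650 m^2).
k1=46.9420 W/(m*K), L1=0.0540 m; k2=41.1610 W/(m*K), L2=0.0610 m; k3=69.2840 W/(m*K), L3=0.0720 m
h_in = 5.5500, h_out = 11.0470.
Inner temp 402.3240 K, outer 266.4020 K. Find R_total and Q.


R_conv_in = 1/(5.5500*6.8650) = 0.0262
R_1 = 0.0540/(46.9420*6.8650) = 0.0002
R_2 = 0.0610/(41.1610*6.8650) = 0.0002
R_3 = 0.0720/(69.2840*6.8650) = 0.0002
R_conv_out = 1/(11.0470*6.8650) = 0.0132
R_total = 0.0400 K/W
Q = 135.9220 / 0.0400 = 3400.8485 W

R_total = 0.0400 K/W, Q = 3400.8485 W


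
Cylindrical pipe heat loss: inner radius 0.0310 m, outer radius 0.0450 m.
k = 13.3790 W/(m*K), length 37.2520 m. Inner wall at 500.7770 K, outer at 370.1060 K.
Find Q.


dT = 130.6710 K
ln(ro/ri) = 0.3727
Q = 2*pi*13.3790*37.2520*130.6710 / 0.3727 = 1097998.4789 W

1097998.4789 W


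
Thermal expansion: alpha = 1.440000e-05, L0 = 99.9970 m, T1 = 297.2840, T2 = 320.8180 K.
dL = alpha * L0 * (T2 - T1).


dT = 23.5340 K
dL = 1.440000e-05 * 99.9970 * 23.5340 = 0.033888 m
L_final = 100.030888 m

dL = 0.033888 m


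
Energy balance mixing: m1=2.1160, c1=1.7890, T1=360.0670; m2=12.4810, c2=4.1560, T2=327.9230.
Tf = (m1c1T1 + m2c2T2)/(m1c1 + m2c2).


num = 18372.7480
den = 55.6566
Tf = 330.1093 K

330.1093 K


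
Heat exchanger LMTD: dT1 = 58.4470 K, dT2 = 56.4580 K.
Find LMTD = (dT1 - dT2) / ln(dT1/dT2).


dT1/dT2 = 1.0352
ln(dT1/dT2) = 0.0346
LMTD = 1.9890 / 0.0346 = 57.4468 K

57.4468 K


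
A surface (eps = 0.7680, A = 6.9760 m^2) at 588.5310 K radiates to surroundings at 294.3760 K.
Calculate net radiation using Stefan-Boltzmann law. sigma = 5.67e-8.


T^4 = 1.1997e+11
Tsurr^4 = 7.5095e+09
Q = 0.7680 * 5.67e-8 * 6.9760 * 1.1246e+11 = 34162.9910 W

34162.9910 W


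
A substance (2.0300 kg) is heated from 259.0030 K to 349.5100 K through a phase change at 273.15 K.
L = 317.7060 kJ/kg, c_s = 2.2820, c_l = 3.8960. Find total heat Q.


Q1 (sensible, solid) = 2.0300 * 2.2820 * 14.1470 = 65.5354 kJ
Q2 (latent) = 2.0300 * 317.7060 = 644.9432 kJ
Q3 (sensible, liquid) = 2.0300 * 3.8960 * 76.3600 = 603.9221 kJ
Q_total = 1314.4007 kJ

1314.4007 kJ


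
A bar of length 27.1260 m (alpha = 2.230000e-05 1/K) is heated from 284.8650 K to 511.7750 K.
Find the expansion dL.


dT = 226.9100 K
dL = 2.230000e-05 * 27.1260 * 226.9100 = 0.137260 m
L_final = 27.263260 m

dL = 0.137260 m


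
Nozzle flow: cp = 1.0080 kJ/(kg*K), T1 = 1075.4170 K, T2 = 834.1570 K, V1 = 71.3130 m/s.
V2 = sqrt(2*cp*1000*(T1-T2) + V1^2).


dT = 241.2600 K
2*cp*1000*dT = 486380.1600
V1^2 = 5085.5440
V2 = sqrt(491465.7040) = 701.0461 m/s

701.0461 m/s


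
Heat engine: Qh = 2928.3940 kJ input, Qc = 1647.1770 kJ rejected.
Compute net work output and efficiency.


W = 2928.3940 - 1647.1770 = 1281.2170 kJ
eta = 1281.2170 / 2928.3940 = 0.4375 = 43.7515%

W = 1281.2170 kJ, eta = 43.7515%


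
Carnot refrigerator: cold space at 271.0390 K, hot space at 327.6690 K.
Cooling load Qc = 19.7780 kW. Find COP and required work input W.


COP = 271.0390 / 56.6300 = 4.7861
W = 19.7780 / 4.7861 = 4.1324 kW

COP = 4.7861, W = 4.1324 kW


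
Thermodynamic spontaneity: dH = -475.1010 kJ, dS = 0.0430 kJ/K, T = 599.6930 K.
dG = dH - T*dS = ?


T*dS = 599.6930 * 0.0430 = 25.7868 kJ
dG = -475.1010 - 25.7868 = -500.8878 kJ (spontaneous)

dG = -500.8878 kJ, spontaneous


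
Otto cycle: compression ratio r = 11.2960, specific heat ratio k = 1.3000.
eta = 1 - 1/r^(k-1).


r^(k-1) = 2.0696
eta = 1 - 1/2.0696 = 0.5168 = 51.6805%

51.6805%


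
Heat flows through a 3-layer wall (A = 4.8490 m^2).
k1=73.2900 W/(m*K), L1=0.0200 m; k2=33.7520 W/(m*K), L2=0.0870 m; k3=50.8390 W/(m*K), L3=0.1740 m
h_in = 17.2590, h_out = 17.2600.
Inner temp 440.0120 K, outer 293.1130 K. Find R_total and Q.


R_conv_in = 1/(17.2590*4.8490) = 0.0119
R_1 = 0.0200/(73.2900*4.8490) = 5.6277e-05
R_2 = 0.0870/(33.7520*4.8490) = 0.0005
R_3 = 0.1740/(50.8390*4.8490) = 0.0007
R_conv_out = 1/(17.2600*4.8490) = 0.0119
R_total = 0.0252 K/W
Q = 146.8990 / 0.0252 = 5831.4016 W

R_total = 0.0252 K/W, Q = 5831.4016 W


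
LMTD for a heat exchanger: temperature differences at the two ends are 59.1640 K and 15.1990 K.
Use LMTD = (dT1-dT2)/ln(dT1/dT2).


dT1/dT2 = 3.8926
ln(dT1/dT2) = 1.3591
LMTD = 43.9650 / 1.3591 = 32.3490 K

32.3490 K


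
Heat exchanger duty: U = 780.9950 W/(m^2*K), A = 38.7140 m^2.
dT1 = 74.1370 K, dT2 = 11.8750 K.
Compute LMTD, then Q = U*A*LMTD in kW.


LMTD = 33.9955 K
Q = 780.9950 * 38.7140 * 33.9955 = 1027867.9681 W = 1027.8680 kW

1027.8680 kW


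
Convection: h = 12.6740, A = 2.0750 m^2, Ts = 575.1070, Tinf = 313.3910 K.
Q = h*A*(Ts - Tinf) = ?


dT = 261.7160 K
Q = 12.6740 * 2.0750 * 261.7160 = 6882.7513 W

6882.7513 W


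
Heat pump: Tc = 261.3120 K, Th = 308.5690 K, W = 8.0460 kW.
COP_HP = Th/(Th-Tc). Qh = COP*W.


COP = 308.5690 / 47.2570 = 6.5296
Qh = 6.5296 * 8.0460 = 52.5371 kW

COP = 6.5296, Qh = 52.5371 kW


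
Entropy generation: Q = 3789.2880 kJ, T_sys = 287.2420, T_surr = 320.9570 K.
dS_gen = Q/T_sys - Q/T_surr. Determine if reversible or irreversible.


dS_sys = 3789.2880/287.2420 = 13.1920 kJ/K
dS_surr = -3789.2880/320.9570 = -11.8062 kJ/K
dS_gen = 13.1920 - 11.8062 = 1.3858 kJ/K (irreversible)

dS_gen = 1.3858 kJ/K, irreversible


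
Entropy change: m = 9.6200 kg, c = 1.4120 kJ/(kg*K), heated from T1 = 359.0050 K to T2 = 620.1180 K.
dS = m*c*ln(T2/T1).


T2/T1 = 1.7273
ln(T2/T1) = 0.5466
dS = 9.6200 * 1.4120 * 0.5466 = 7.4243 kJ/K

7.4243 kJ/K


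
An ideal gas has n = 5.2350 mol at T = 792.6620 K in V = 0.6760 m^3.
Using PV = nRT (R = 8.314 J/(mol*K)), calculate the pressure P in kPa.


P = nRT/V = 5.2350 * 8.314 * 792.6620 / 0.6760
= 34499.6544 / 0.6760 = 51034.9918 Pa = 51.0350 kPa

51.0350 kPa


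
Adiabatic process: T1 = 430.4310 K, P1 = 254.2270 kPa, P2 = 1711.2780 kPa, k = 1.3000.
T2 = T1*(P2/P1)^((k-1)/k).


(k-1)/k = 0.2308
(P2/P1)^exp = 1.5527
T2 = 430.4310 * 1.5527 = 668.3490 K

668.3490 K


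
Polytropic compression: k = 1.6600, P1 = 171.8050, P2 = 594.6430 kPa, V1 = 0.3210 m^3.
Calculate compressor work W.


(k-1)/k = 0.3976
(P2/P1)^exp = 1.6383
W = 2.5152 * 171.8050 * 0.3210 * (1.6383 - 1) = 88.5356 kJ

88.5356 kJ


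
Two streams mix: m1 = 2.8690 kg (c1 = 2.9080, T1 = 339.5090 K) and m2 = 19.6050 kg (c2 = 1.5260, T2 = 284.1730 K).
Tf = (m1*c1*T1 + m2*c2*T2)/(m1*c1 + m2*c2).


num = 11334.2102
den = 38.2603
Tf = 296.2396 K

296.2396 K


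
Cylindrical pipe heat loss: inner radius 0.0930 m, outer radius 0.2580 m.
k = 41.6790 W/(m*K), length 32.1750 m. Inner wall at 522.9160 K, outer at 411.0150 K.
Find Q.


dT = 111.9010 K
ln(ro/ri) = 1.0204
Q = 2*pi*41.6790*32.1750*111.9010 / 1.0204 = 924051.5882 W

924051.5882 W


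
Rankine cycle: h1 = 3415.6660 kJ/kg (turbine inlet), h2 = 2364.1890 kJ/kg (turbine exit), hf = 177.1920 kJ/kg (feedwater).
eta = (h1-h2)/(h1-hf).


W = 1051.4770 kJ/kg
Q_in = 3238.4740 kJ/kg
eta = 0.3247 = 32.4683%

eta = 32.4683%


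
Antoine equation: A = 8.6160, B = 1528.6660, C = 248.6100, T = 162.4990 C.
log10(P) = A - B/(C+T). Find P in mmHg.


C+T = 411.1090
B/(C+T) = 3.7184
log10(P) = 8.6160 - 3.7184 = 4.8976
P = 10^4.8976 = 78995.8268 mmHg

78995.8268 mmHg


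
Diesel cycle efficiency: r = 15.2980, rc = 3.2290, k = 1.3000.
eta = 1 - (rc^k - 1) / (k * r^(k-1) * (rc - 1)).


r^(k-1) = 2.2667
rc^k = 4.5897
eta = 0.4535 = 45.3463%

45.3463%


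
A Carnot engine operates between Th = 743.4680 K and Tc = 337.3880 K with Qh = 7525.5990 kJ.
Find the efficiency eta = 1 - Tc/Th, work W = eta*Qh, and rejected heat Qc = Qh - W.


eta = 1 - 337.3880/743.4680 = 0.5462
W = 0.5462 * 7525.5990 = 4110.4597 kJ
Qc = 7525.5990 - 4110.4597 = 3415.1393 kJ

eta = 54.6197%, W = 4110.4597 kJ, Qc = 3415.1393 kJ


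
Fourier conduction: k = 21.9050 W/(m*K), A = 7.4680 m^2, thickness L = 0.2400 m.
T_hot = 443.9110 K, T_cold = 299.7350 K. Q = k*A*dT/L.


dT = 144.1760 K
Q = 21.9050 * 7.4680 * 144.1760 / 0.2400 = 98271.8875 W

98271.8875 W


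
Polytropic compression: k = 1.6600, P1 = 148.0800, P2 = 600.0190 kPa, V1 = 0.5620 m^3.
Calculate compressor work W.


(k-1)/k = 0.3976
(P2/P1)^exp = 1.7442
W = 2.5152 * 148.0800 * 0.5620 * (1.7442 - 1) = 155.7768 kJ

155.7768 kJ


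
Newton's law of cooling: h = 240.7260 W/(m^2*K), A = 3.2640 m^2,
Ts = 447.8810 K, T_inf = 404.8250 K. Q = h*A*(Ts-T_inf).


dT = 43.0560 K
Q = 240.7260 * 3.2640 * 43.0560 = 33830.3764 W

33830.3764 W


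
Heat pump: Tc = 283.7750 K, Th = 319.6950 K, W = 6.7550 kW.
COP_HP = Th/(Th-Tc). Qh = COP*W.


COP = 319.6950 / 35.9200 = 8.9002
Qh = 8.9002 * 6.7550 = 60.1208 kW

COP = 8.9002, Qh = 60.1208 kW


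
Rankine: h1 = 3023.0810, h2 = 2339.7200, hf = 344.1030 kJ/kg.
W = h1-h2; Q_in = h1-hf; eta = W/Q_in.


W = 683.3610 kJ/kg
Q_in = 2678.9780 kJ/kg
eta = 0.2551 = 25.5083%

eta = 25.5083%


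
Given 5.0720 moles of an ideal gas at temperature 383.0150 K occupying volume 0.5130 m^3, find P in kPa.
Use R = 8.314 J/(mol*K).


P = nRT/V = 5.0720 * 8.314 * 383.0150 / 0.5130
= 16151.2094 / 0.5130 = 31483.8390 Pa = 31.4838 kPa

31.4838 kPa


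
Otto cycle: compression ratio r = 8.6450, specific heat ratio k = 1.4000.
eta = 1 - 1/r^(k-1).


r^(k-1) = 2.3698
eta = 1 - 1/2.3698 = 0.5780 = 57.8018%

57.8018%


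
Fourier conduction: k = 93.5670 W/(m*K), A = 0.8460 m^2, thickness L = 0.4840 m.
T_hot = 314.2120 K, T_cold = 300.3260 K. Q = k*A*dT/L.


dT = 13.8860 K
Q = 93.5670 * 0.8460 * 13.8860 / 0.4840 = 2271.0404 W

2271.0404 W


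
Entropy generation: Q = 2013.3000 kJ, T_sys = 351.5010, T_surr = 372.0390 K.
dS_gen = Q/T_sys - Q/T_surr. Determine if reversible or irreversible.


dS_sys = 2013.3000/351.5010 = 5.7277 kJ/K
dS_surr = -2013.3000/372.0390 = -5.4115 kJ/K
dS_gen = 5.7277 - 5.4115 = 0.3162 kJ/K (irreversible)

dS_gen = 0.3162 kJ/K, irreversible


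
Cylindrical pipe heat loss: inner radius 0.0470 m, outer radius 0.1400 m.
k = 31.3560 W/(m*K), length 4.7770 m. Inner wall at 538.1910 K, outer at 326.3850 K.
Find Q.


dT = 211.8060 K
ln(ro/ri) = 1.0915
Q = 2*pi*31.3560*4.7770*211.8060 / 1.0915 = 182630.0948 W

182630.0948 W


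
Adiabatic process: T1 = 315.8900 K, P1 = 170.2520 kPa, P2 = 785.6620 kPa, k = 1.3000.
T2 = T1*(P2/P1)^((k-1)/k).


(k-1)/k = 0.2308
(P2/P1)^exp = 1.4232
T2 = 315.8900 * 1.4232 = 449.5725 K

449.5725 K


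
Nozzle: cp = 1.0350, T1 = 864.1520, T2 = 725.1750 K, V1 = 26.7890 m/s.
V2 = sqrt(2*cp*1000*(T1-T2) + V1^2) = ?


dT = 138.9770 K
2*cp*1000*dT = 287682.3900
V1^2 = 717.6505
V2 = sqrt(288400.0405) = 537.0289 m/s

537.0289 m/s


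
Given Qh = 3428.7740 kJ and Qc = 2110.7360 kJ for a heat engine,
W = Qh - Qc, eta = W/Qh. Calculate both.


W = 3428.7740 - 2110.7360 = 1318.0380 kJ
eta = 1318.0380 / 3428.7740 = 0.3844 = 38.4405%

W = 1318.0380 kJ, eta = 38.4405%


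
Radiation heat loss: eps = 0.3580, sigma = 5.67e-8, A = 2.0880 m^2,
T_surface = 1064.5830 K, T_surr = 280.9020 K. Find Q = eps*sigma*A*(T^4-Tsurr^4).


T^4 = 1.2845e+12
Tsurr^4 = 6.2261e+09
Q = 0.3580 * 5.67e-8 * 2.0880 * 1.2782e+12 = 54175.6844 W

54175.6844 W


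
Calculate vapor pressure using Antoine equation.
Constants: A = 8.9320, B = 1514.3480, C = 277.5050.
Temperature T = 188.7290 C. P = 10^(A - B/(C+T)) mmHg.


C+T = 466.2340
B/(C+T) = 3.2480
log10(P) = 8.9320 - 3.2480 = 5.6840
P = 10^5.6840 = 483011.1672 mmHg

483011.1672 mmHg


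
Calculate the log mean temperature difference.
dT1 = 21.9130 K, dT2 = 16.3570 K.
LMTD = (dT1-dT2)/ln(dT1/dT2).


dT1/dT2 = 1.3397
ln(dT1/dT2) = 0.2924
LMTD = 5.5560 / 0.2924 = 18.9998 K

18.9998 K


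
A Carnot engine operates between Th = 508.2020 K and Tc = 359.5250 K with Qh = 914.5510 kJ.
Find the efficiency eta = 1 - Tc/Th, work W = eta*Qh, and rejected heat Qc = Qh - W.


eta = 1 - 359.5250/508.2020 = 0.2926
W = 0.2926 * 914.5510 = 267.5564 kJ
Qc = 914.5510 - 267.5564 = 646.9946 kJ

eta = 29.2555%, W = 267.5564 kJ, Qc = 646.9946 kJ


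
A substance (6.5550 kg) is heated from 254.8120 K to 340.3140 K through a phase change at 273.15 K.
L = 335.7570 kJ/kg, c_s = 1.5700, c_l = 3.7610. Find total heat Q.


Q1 (sensible, solid) = 6.5550 * 1.5700 * 18.3380 = 188.7228 kJ
Q2 (latent) = 6.5550 * 335.7570 = 2200.8871 kJ
Q3 (sensible, liquid) = 6.5550 * 3.7610 * 67.1640 = 1655.8179 kJ
Q_total = 4045.4278 kJ

4045.4278 kJ


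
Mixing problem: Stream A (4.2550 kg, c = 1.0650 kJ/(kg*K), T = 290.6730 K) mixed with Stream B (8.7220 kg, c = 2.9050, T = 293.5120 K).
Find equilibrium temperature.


num = 8754.0404
den = 29.8690
Tf = 293.0813 K

293.0813 K


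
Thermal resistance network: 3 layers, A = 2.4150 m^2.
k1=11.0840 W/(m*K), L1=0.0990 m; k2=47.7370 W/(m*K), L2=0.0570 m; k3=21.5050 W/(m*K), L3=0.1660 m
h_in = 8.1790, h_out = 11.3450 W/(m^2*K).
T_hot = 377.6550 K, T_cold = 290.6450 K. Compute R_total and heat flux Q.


R_conv_in = 1/(8.1790*2.4150) = 0.0506
R_1 = 0.0990/(11.0840*2.4150) = 0.0037
R_2 = 0.0570/(47.7370*2.4150) = 0.0005
R_3 = 0.1660/(21.5050*2.4150) = 0.0032
R_conv_out = 1/(11.3450*2.4150) = 0.0365
R_total = 0.0945 K/W
Q = 87.0100 / 0.0945 = 920.5941 W

R_total = 0.0945 K/W, Q = 920.5941 W


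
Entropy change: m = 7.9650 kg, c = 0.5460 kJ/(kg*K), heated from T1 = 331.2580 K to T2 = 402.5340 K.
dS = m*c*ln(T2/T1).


T2/T1 = 1.2152
ln(T2/T1) = 0.1949
dS = 7.9650 * 0.5460 * 0.1949 = 0.8475 kJ/K

0.8475 kJ/K


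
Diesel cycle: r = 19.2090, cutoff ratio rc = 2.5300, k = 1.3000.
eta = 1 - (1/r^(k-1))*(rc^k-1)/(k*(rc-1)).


r^(k-1) = 2.4269
rc^k = 3.3424
eta = 0.5147 = 51.4742%

51.4742%


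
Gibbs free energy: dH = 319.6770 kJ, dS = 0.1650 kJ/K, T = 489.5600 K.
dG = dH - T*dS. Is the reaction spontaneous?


T*dS = 489.5600 * 0.1650 = 80.7774 kJ
dG = 319.6770 - 80.7774 = 238.8996 kJ (non-spontaneous)

dG = 238.8996 kJ, non-spontaneous


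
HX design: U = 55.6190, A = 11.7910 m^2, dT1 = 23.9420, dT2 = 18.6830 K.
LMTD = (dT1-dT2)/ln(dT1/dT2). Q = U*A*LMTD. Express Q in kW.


LMTD = 21.2039 K
Q = 55.6190 * 11.7910 * 21.2039 = 13905.6053 W = 13.9056 kW

13.9056 kW


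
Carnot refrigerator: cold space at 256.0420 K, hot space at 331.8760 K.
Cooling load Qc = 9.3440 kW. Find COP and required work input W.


COP = 256.0420 / 75.8340 = 3.3763
W = 9.3440 / 3.3763 = 2.7675 kW

COP = 3.3763, W = 2.7675 kW


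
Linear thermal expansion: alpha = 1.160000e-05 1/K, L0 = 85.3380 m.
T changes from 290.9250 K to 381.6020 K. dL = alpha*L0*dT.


dT = 90.6770 K
dL = 1.160000e-05 * 85.3380 * 90.6770 = 0.089763 m
L_final = 85.427763 m

dL = 0.089763 m


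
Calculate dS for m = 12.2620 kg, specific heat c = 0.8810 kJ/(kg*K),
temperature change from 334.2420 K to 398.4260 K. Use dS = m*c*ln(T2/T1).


T2/T1 = 1.1920
ln(T2/T1) = 0.1757
dS = 12.2620 * 0.8810 * 0.1757 = 1.8976 kJ/K

1.8976 kJ/K


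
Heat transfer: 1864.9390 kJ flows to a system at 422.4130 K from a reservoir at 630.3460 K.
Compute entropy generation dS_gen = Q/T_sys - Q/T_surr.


dS_sys = 1864.9390/422.4130 = 4.4150 kJ/K
dS_surr = -1864.9390/630.3460 = -2.9586 kJ/K
dS_gen = 4.4150 - 2.9586 = 1.4564 kJ/K (irreversible)

dS_gen = 1.4564 kJ/K, irreversible


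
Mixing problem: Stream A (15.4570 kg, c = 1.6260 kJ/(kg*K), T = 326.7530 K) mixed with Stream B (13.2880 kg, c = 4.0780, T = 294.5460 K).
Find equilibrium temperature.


num = 24173.3053
den = 79.3215
Tf = 304.7508 K

304.7508 K


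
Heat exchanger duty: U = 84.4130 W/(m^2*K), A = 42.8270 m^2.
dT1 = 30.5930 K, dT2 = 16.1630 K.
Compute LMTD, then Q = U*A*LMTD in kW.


LMTD = 22.6159 K
Q = 84.4130 * 42.8270 * 22.6159 = 81760.0142 W = 81.7600 kW

81.7600 kW


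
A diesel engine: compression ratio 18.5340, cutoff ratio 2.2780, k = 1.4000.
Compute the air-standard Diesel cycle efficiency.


r^(k-1) = 3.2150
rc^k = 3.1665
eta = 0.6234 = 62.3378%

62.3378%


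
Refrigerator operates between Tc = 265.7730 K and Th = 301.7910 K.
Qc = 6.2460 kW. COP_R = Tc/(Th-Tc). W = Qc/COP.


COP = 265.7730 / 36.0180 = 7.3789
W = 6.2460 / 7.3789 = 0.8465 kW

COP = 7.3789, W = 0.8465 kW


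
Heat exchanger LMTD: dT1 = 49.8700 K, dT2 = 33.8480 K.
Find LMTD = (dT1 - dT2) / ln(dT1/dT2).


dT1/dT2 = 1.4734
ln(dT1/dT2) = 0.3875
LMTD = 16.0220 / 0.3875 = 41.3429 K

41.3429 K


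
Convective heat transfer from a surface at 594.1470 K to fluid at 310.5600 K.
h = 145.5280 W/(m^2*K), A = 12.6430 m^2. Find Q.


dT = 283.5870 K
Q = 145.5280 * 12.6430 * 283.5870 = 521774.7001 W

521774.7001 W


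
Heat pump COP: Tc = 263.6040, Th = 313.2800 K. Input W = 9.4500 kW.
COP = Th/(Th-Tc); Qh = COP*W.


COP = 313.2800 / 49.6760 = 6.3065
Qh = 6.3065 * 9.4500 = 59.5961 kW

COP = 6.3065, Qh = 59.5961 kW


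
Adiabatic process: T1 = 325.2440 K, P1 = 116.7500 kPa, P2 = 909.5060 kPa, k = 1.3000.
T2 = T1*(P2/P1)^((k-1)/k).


(k-1)/k = 0.2308
(P2/P1)^exp = 1.6060
T2 = 325.2440 * 1.6060 = 522.3376 K

522.3376 K


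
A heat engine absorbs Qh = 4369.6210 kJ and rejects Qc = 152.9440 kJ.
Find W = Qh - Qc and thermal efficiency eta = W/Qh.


W = 4369.6210 - 152.9440 = 4216.6770 kJ
eta = 4216.6770 / 4369.6210 = 0.9650 = 96.4998%

W = 4216.6770 kJ, eta = 96.4998%


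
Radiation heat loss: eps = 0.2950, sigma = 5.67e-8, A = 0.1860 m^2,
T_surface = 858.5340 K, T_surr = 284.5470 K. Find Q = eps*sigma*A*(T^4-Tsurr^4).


T^4 = 5.4329e+11
Tsurr^4 = 6.5557e+09
Q = 0.2950 * 5.67e-8 * 0.1860 * 5.3673e+11 = 1669.8431 W

1669.8431 W


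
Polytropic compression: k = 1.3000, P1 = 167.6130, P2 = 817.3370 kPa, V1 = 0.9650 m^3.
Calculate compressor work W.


(k-1)/k = 0.2308
(P2/P1)^exp = 1.4414
W = 4.3333 * 167.6130 * 0.9650 * (1.4414 - 1) = 309.3926 kJ

309.3926 kJ


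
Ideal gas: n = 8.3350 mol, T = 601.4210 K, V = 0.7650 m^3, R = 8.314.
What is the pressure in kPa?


P = nRT/V = 8.3350 * 8.314 * 601.4210 / 0.7650
= 41676.7853 / 0.7650 = 54479.4579 Pa = 54.4795 kPa

54.4795 kPa


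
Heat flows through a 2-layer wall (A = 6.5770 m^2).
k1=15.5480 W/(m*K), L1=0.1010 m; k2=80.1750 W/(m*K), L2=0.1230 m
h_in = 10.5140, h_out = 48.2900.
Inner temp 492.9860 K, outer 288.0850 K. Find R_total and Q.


R_conv_in = 1/(10.5140*6.5770) = 0.0145
R_1 = 0.1010/(15.5480*6.5770) = 0.0010
R_2 = 0.1230/(80.1750*6.5770) = 0.0002
R_conv_out = 1/(48.2900*6.5770) = 0.0031
R_total = 0.0188 K/W
Q = 204.9010 / 0.0188 = 10881.2079 W

R_total = 0.0188 K/W, Q = 10881.2079 W


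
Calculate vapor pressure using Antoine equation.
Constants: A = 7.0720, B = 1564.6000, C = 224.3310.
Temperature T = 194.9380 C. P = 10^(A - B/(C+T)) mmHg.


C+T = 419.2690
B/(C+T) = 3.7317
log10(P) = 7.0720 - 3.7317 = 3.3403
P = 10^3.3403 = 2189.1066 mmHg

2189.1066 mmHg


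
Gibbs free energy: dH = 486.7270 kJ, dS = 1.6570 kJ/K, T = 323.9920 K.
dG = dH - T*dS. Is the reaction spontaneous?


T*dS = 323.9920 * 1.6570 = 536.8547 kJ
dG = 486.7270 - 536.8547 = -50.1277 kJ (spontaneous)

dG = -50.1277 kJ, spontaneous


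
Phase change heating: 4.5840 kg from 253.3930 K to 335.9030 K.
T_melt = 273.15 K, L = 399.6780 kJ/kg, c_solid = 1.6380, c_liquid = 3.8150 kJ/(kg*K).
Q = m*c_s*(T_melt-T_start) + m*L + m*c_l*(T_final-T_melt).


Q1 (sensible, solid) = 4.5840 * 1.6380 * 19.7570 = 148.3473 kJ
Q2 (latent) = 4.5840 * 399.6780 = 1832.1240 kJ
Q3 (sensible, liquid) = 4.5840 * 3.8150 * 62.7530 = 1097.4220 kJ
Q_total = 3077.8932 kJ

3077.8932 kJ


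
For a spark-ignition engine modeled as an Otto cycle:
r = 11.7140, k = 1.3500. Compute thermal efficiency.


r^(k-1) = 2.3662
eta = 1 - 1/2.3662 = 0.5774 = 57.7377%

57.7377%


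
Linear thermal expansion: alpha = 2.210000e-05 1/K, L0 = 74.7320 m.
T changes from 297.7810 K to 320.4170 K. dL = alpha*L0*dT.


dT = 22.6360 K
dL = 2.210000e-05 * 74.7320 * 22.6360 = 0.037385 m
L_final = 74.769385 m

dL = 0.037385 m


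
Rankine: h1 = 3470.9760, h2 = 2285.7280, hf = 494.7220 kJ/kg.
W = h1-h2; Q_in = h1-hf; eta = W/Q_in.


W = 1185.2480 kJ/kg
Q_in = 2976.2540 kJ/kg
eta = 0.3982 = 39.8235%

eta = 39.8235%


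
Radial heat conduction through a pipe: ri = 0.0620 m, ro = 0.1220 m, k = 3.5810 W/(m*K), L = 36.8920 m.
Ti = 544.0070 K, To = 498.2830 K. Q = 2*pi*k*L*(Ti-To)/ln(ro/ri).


dT = 45.7240 K
ln(ro/ri) = 0.6769
Q = 2*pi*3.5810*36.8920*45.7240 / 0.6769 = 56071.8197 W

56071.8197 W


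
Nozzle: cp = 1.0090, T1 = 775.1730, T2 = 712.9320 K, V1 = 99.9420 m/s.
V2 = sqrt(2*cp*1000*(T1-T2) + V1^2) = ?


dT = 62.2410 K
2*cp*1000*dT = 125602.3380
V1^2 = 9988.4034
V2 = sqrt(135590.7414) = 368.2265 m/s

368.2265 m/s


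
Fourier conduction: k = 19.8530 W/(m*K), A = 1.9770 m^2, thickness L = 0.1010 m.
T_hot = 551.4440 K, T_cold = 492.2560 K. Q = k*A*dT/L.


dT = 59.1880 K
Q = 19.8530 * 1.9770 * 59.1880 / 0.1010 = 23000.9145 W

23000.9145 W


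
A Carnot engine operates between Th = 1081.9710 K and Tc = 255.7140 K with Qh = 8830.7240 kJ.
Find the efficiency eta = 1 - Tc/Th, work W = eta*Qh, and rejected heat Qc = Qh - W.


eta = 1 - 255.7140/1081.9710 = 0.7637
W = 0.7637 * 8830.7240 = 6743.6627 kJ
Qc = 8830.7240 - 6743.6627 = 2087.0613 kJ

eta = 76.3659%, W = 6743.6627 kJ, Qc = 2087.0613 kJ


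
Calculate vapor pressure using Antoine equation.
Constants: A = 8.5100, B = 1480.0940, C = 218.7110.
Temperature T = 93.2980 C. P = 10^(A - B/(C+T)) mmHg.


C+T = 312.0090
B/(C+T) = 4.7438
log10(P) = 8.5100 - 4.7438 = 3.7662
P = 10^3.7662 = 5837.7543 mmHg

5837.7543 mmHg


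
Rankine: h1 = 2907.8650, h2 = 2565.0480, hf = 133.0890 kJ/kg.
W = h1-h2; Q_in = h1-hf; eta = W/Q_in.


W = 342.8170 kJ/kg
Q_in = 2774.7760 kJ/kg
eta = 0.1235 = 12.3548%

eta = 12.3548%


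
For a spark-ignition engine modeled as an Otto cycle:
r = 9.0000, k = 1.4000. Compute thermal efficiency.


r^(k-1) = 2.4082
eta = 1 - 1/2.4082 = 0.5848 = 58.4756%

58.4756%


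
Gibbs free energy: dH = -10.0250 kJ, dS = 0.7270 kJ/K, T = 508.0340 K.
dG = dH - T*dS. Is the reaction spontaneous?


T*dS = 508.0340 * 0.7270 = 369.3407 kJ
dG = -10.0250 - 369.3407 = -379.3657 kJ (spontaneous)

dG = -379.3657 kJ, spontaneous


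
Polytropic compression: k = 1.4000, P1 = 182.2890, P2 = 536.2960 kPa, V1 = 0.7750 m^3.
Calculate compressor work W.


(k-1)/k = 0.2857
(P2/P1)^exp = 1.3611
W = 3.5000 * 182.2890 * 0.7750 * (1.3611 - 1) = 178.5619 kJ

178.5619 kJ


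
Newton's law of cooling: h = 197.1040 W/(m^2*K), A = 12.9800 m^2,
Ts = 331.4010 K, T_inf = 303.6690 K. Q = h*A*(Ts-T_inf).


dT = 27.7320 K
Q = 197.1040 * 12.9800 * 27.7320 = 70949.8239 W

70949.8239 W


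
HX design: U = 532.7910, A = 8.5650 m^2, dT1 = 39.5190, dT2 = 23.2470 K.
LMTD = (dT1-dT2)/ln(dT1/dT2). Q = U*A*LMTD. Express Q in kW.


LMTD = 30.6669 K
Q = 532.7910 * 8.5650 * 30.6669 = 139943.7328 W = 139.9437 kW

139.9437 kW


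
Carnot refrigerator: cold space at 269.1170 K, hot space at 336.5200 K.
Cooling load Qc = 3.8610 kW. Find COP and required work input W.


COP = 269.1170 / 67.4030 = 3.9927
W = 3.8610 / 3.9927 = 0.9670 kW

COP = 3.9927, W = 0.9670 kW


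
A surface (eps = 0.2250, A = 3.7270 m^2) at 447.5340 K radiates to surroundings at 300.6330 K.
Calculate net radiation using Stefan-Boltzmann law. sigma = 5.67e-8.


T^4 = 4.0115e+10
Tsurr^4 = 8.1686e+09
Q = 0.2250 * 5.67e-8 * 3.7270 * 3.1946e+10 = 1518.9512 W

1518.9512 W


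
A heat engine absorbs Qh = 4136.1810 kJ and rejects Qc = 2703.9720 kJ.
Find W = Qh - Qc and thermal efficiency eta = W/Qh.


W = 4136.1810 - 2703.9720 = 1432.2090 kJ
eta = 1432.2090 / 4136.1810 = 0.3463 = 34.6264%

W = 1432.2090 kJ, eta = 34.6264%


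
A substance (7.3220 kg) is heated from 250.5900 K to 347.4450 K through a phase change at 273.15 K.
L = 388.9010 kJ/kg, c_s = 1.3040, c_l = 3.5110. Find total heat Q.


Q1 (sensible, solid) = 7.3220 * 1.3040 * 22.5600 = 215.4004 kJ
Q2 (latent) = 7.3220 * 388.9010 = 2847.5331 kJ
Q3 (sensible, liquid) = 7.3220 * 3.5110 * 74.2950 = 1909.9418 kJ
Q_total = 4972.8753 kJ

4972.8753 kJ


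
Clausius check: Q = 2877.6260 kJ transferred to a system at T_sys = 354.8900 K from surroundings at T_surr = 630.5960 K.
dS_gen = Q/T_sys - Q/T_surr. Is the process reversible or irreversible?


dS_sys = 2877.6260/354.8900 = 8.1085 kJ/K
dS_surr = -2877.6260/630.5960 = -4.5633 kJ/K
dS_gen = 8.1085 - 4.5633 = 3.5452 kJ/K (irreversible)

dS_gen = 3.5452 kJ/K, irreversible


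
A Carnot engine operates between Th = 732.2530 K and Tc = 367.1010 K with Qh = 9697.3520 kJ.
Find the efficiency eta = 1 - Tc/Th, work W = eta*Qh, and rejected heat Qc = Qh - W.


eta = 1 - 367.1010/732.2530 = 0.4987
W = 0.4987 * 9697.3520 = 4835.7705 kJ
Qc = 9697.3520 - 4835.7705 = 4861.5815 kJ

eta = 49.8669%, W = 4835.7705 kJ, Qc = 4861.5815 kJ


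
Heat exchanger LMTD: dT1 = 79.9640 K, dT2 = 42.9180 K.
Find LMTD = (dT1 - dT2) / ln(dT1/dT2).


dT1/dT2 = 1.8632
ln(dT1/dT2) = 0.6223
LMTD = 37.0460 / 0.6223 = 59.5322 K

59.5322 K


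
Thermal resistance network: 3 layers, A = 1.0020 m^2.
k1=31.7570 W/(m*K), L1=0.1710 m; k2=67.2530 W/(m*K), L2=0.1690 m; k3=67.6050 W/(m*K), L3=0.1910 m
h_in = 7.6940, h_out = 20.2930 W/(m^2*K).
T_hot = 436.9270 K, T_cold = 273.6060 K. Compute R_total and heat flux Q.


R_conv_in = 1/(7.6940*1.0020) = 0.1297
R_1 = 0.1710/(31.7570*1.0020) = 0.0054
R_2 = 0.1690/(67.2530*1.0020) = 0.0025
R_3 = 0.1910/(67.6050*1.0020) = 0.0028
R_conv_out = 1/(20.2930*1.0020) = 0.0492
R_total = 0.1896 K/W
Q = 163.3210 / 0.1896 = 861.4292 W

R_total = 0.1896 K/W, Q = 861.4292 W


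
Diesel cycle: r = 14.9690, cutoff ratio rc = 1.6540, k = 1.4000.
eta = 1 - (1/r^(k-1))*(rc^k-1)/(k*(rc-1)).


r^(k-1) = 2.9517
rc^k = 2.0228
eta = 0.6216 = 62.1556%

62.1556%


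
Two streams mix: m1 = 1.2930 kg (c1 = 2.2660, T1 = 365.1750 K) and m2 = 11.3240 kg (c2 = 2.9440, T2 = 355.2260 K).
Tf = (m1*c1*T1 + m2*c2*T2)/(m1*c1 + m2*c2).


num = 12912.4133
den = 36.2678
Tf = 356.0297 K

356.0297 K


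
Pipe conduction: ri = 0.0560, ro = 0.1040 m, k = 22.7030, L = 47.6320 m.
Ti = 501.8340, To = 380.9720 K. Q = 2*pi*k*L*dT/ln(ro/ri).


dT = 120.8620 K
ln(ro/ri) = 0.6190
Q = 2*pi*22.7030*47.6320*120.8620 / 0.6190 = 1326580.3328 W

1326580.3328 W


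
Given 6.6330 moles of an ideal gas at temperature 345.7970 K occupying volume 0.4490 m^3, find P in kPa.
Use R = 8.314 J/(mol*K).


P = nRT/V = 6.6330 * 8.314 * 345.7970 / 0.4490
= 19069.5849 / 0.4490 = 42471.2358 Pa = 42.4712 kPa

42.4712 kPa


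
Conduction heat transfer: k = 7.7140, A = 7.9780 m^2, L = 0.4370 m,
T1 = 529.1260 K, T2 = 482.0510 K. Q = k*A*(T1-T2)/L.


dT = 47.0750 K
Q = 7.7140 * 7.9780 * 47.0750 / 0.4370 = 6629.5272 W

6629.5272 W


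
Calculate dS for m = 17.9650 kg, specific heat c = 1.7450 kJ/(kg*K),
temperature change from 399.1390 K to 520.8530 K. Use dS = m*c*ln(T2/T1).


T2/T1 = 1.3049
ln(T2/T1) = 0.2662
dS = 17.9650 * 1.7450 * 0.2662 = 8.3438 kJ/K

8.3438 kJ/K


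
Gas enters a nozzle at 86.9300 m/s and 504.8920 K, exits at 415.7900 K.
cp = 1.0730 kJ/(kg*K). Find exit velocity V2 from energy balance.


dT = 89.1020 K
2*cp*1000*dT = 191212.8920
V1^2 = 7556.8249
V2 = sqrt(198769.7169) = 445.8360 m/s

445.8360 m/s


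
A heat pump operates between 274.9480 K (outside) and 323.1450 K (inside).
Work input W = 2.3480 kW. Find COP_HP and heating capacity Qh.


COP = 323.1450 / 48.1970 = 6.7047
Qh = 6.7047 * 2.3480 = 15.7426 kW

COP = 6.7047, Qh = 15.7426 kW


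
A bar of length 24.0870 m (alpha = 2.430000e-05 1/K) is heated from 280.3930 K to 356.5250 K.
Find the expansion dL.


dT = 76.1320 K
dL = 2.430000e-05 * 24.0870 * 76.1320 = 0.044561 m
L_final = 24.131561 m

dL = 0.044561 m


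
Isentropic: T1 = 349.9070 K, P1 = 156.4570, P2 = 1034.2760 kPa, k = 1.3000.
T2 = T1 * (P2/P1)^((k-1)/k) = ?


(k-1)/k = 0.2308
(P2/P1)^exp = 1.5463
T2 = 349.9070 * 1.5463 = 541.0521 K

541.0521 K


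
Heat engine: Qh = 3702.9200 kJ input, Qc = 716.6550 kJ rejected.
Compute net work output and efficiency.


W = 3702.9200 - 716.6550 = 2986.2650 kJ
eta = 2986.2650 / 3702.9200 = 0.8065 = 80.6462%

W = 2986.2650 kJ, eta = 80.6462%


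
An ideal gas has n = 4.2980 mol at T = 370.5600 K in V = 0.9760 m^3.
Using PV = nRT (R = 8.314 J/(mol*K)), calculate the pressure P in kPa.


P = nRT/V = 4.2980 * 8.314 * 370.5600 / 0.9760
= 13241.4324 / 0.9760 = 13567.0414 Pa = 13.5670 kPa

13.5670 kPa


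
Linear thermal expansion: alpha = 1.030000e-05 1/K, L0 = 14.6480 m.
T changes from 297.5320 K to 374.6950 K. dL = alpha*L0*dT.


dT = 77.1630 K
dL = 1.030000e-05 * 14.6480 * 77.1630 = 0.011642 m
L_final = 14.659642 m

dL = 0.011642 m


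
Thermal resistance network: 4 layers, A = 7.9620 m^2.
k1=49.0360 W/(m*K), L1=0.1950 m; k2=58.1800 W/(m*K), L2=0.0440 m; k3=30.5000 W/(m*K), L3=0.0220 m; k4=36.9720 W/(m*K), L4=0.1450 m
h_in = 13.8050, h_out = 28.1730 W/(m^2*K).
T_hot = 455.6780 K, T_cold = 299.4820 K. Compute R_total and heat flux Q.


R_conv_in = 1/(13.8050*7.9620) = 0.0091
R_1 = 0.1950/(49.0360*7.9620) = 0.0005
R_2 = 0.0440/(58.1800*7.9620) = 9.4985e-05
R_3 = 0.0220/(30.5000*7.9620) = 9.0594e-05
R_4 = 0.1450/(36.9720*7.9620) = 0.0005
R_conv_out = 1/(28.1730*7.9620) = 0.0045
R_total = 0.0147 K/W
Q = 156.1960 / 0.0147 = 10601.3720 W

R_total = 0.0147 K/W, Q = 10601.3720 W
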